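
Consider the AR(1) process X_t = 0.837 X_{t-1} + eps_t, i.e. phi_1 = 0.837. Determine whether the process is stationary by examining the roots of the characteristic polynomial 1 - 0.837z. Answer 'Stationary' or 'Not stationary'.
\text{Stationary}

The AR(p) characteristic polynomial is P(z) = 1 - 0.837z.
Stationarity requires all roots to lie outside the unit circle, i.e. |z| > 1 for every root.
This is linear in z: 1 + (-0.837) z = 0  =>  z = -1/(-0.837) = 1.194743,  |z| = 1.194743.
Moduli of all roots: 1.1947.
All moduli strictly greater than 1? Yes.
Verdict: Stationary.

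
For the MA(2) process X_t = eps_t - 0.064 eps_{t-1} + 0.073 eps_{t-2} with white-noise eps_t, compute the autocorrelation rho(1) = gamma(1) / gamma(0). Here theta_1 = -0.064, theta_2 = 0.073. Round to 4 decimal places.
\rho(1) = -0.0680

For an MA(q) process with theta_0 = 1, the autocovariance is
  gamma(k) = sigma^2 * sum_{i=0..q-k} theta_i * theta_{i+k},
and rho(k) = gamma(k) / gamma(0). Sigma^2 cancels.
  numerator   = (1)*(-0.064) + (-0.064)*(0.073) = -0.068672.
  denominator = (1)^2 + (-0.064)^2 + (0.073)^2 = 1.009425.
  rho(1) = -0.068672 / 1.009425 = -0.0680.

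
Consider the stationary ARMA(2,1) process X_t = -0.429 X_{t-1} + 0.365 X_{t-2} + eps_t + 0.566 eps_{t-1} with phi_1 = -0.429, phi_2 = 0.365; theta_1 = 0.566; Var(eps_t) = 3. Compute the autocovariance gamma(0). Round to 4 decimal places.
\gamma(0) = 3.5376

Multiply the model equation by X_{t-k} and take expectations. With theta_0 = psi_0 = 1 and psi_j the MA(infinity) weights, this gives
  gamma(k) - sum_i phi_i gamma(k-i) = c_k,
  c_k = sigma^2 * sum_{j=k..q} theta_j psi_{j-k}   (c_k = 0 for k > q),
using gamma(-m) = gamma(m).
psi-weights needed (psi_j = theta_j + sum_i phi_i psi_{j-i}):
  psi_1 = theta_1 + phi_1 = 0.566 + (-0.429) = 0.137
Right-hand sides:
  c_0 = sigma^2 (1 + theta_1 psi_1) = 3 * (1 + (0.566)(0.137)) = 3 * 1.077542 = 3.232626
  c_1 = sigma^2 theta_1 = 3 * (0.566) = 1.698
  c_2 = 0
Equations for k = 0, 1, 2 (AR order 2, c_2 = 0):
  (E0) gamma(0) = phi_1 gamma(1) + phi_2 gamma(2) + c_0
  (E1) gamma(1) = phi_1 gamma(0) + phi_2 gamma(1) + c_1
  (E2) gamma(2) = phi_1 gamma(1) + phi_2 gamma(0)
From (E1): gamma(1) = A gamma(0) + B with
  A = phi_1 / (1 - phi_2) = -0.429 / 0.635 = -0.675591,   B = c_1 / (1 - phi_2) = 1.698 / 0.635 = 2.674016.
Insert (E2) into (E0): gamma(0) (1 - phi_2^2) = phi_1 (1 + phi_2) gamma(1) + c_0.
  phi_1 (1 + phi_2) = (-0.429)(1.365) = -0.585585,   1 - phi_2^2 = 0.866775.
Replace gamma(1) by A gamma(0) + B and collect gamma(0):
  gamma(0) [0.866775 - (-0.585585)(-0.675591)] = (-0.585585)(2.674016) + 3.232626
  gamma(0) * 0.471159 = 1.666762
  gamma(0) = 1.666762 / 0.471159 = 3.537577.
Therefore gamma(0) = 3.5376 (to 4 decimal places).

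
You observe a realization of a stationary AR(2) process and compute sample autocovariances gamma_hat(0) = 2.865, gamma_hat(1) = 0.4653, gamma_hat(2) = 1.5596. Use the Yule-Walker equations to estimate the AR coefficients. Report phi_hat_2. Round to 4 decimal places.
\hat\phi_{2} = 0.5320

The Yule-Walker equations for an AR(p) process read, in matrix form,
  Gamma_p phi = r_p,   with   (Gamma_p)_{ij} = gamma(|i - j|),
                       (r_p)_i = gamma(i),   i,j = 1..p.
Substitute the sample gammas (Toeplitz matrix and right-hand side of size 2):
  Gamma_p = [[2.865, 0.4653], [0.4653, 2.865]]
  r_p     = [0.4653, 1.5596]
Written out:
  2.865 phi_1 + 0.4653 phi_2 = 0.4653
  0.4653 phi_1 + 2.865 phi_2 = 1.5596
Solve by Cramer's rule:
  det = gamma(0)^2 - gamma(1)^2 = (2.865)^2 - (0.4653)^2 = 8.208225 - 0.21650409 = 7.99172091
  phi_hat_1 = [gamma(1) gamma(0) - gamma(1) gamma(2)] / det = [(0.4653)(2.865) - (0.4653)(1.5596)] / 7.99172091 = 0.60740262 / 7.99172091 = 0.076
  phi_hat_2 = [gamma(0) gamma(2) - gamma(1)^2] / det = [(2.865)(1.5596) - (0.4653)^2] / 7.99172091 = 4.25174991 / 7.99172091 = 0.532
So phi_hat = [0.0760, 0.5320].
Therefore phi_hat_2 = 0.5320.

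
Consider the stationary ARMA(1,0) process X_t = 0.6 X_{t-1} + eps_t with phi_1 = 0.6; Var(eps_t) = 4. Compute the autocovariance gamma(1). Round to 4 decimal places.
\gamma(1) = 3.7500

Multiply the model equation by X_{t-k} and take expectations. With theta_0 = psi_0 = 1 and psi_j the MA(infinity) weights, this gives
  gamma(k) - sum_i phi_i gamma(k-i) = c_k,
  c_k = sigma^2 * sum_{j=k..q} theta_j psi_{j-k}   (c_k = 0 for k > q),
using gamma(-m) = gamma(m).
Pure AR (q = 0): c_0 = sigma^2 = 4, c_k = 0 for k >= 1.
Equations for k = 0 and k = 1 (AR order 1):
  gamma(0) = phi_1 gamma(1) + c_0
  gamma(1) = phi_1 gamma(0) + c_1
Substituting the second into the first: gamma(0) (1 - phi_1^2) = c_0 + phi_1 c_1, so
  gamma(0) = c_0 / (1 - phi_1^2) = 4 / (1 - (0.6)^2) = 4 / 0.64 = 6.25.
  gamma(1) = phi_1 gamma(0) = (0.6)(6.25) = 3.75.
Therefore gamma(1) = 3.7500 (to 4 decimal places).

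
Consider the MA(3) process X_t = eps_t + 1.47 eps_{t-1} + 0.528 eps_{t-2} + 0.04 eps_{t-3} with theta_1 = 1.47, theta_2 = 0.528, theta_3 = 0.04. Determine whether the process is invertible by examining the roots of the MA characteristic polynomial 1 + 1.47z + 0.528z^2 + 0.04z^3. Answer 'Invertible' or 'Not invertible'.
\text{Invertible}

The MA(q) characteristic polynomial is P(z) = 1 + 1.47z + 0.528z^2 + 0.04z^3.
Invertibility requires all roots to lie outside the unit circle, i.e. |z| > 1 for every root.
Degree 3: look for a simple real root z0 first, then factor out (1 - z/z0) and solve the remaining quadratic.
Testing z0 = -2.5: P(-2.5) = 1 + (1.47)(-2.5) + (0.528)(-2.5)^2 + (0.04)(-2.5)^3
  = 1 + (-3.675) + (3.3) + (-0.625) = 0.  So z_0 = -2.5 is a root, |z_0| = 2.5.
Divide out the factor (1 + 0.4 z) = (1 - z/z0) (since 1/z0 = -0.4):
  P(z) = (1 + 0.4 z)(1 + (1.07) z + (0.1) z^2)
  [check: z-coef 1.07 - (-0.4) = 1.47; z^2-coef 0.1 - (-0.4)(1.07) = 0.528; z^3-coef -(-0.4)(0.1) = 0.04.]
Remaining roots from the quadratic factor 1 + (1.07) z + (0.1) z^2:
  Set 1 + (1.07) z + (0.1) z^2 = 0, i.e. a z^2 + b z + c = 0 with a = 0.1, b = 1.07, c = 1.
  Discriminant D = b^2 - 4ac = (1.07)^2 - 4*(0.1)*1 = 1.1449 - (0.4) = 0.7449.
  D >= 0, so the roots are real: z = (-b +/- sqrt(D)) / (2a) = (-1.07 +/- 0.863076) / (0.2).
    z_1 = (-1.07 + 0.863076) / (0.2) = -1.0346,   |z_1| = 1.0346.
    z_2 = (-1.07 - 0.863076) / (0.2) = -9.6654,   |z_2| = 9.6654.
Moduli of all roots: 2.5000, 1.0346, 9.6654.
All moduli strictly greater than 1? Yes.
Verdict: Invertible.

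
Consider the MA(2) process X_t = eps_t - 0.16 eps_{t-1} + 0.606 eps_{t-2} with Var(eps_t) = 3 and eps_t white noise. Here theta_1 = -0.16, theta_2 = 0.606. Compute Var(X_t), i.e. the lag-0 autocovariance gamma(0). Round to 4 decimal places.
\gamma(0) = 4.1785

For an MA(q) process X_t = eps_t + sum_i theta_i eps_{t-i} with
Var(eps_t) = sigma^2, the variance is
  gamma(0) = sigma^2 * (1 + sum_i theta_i^2).
  sum_i theta_i^2 = (-0.16)^2 + (0.606)^2 = 0.0256 + 0.367236 = 0.392836.
  gamma(0) = 3 * (1 + 0.392836) = 3 * 1.392836 = 4.178508, which rounds to 4.1785.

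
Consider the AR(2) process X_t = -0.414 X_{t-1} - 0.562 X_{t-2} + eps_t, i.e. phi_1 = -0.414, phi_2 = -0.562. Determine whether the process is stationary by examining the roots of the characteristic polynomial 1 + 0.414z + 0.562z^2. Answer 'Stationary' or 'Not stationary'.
\text{Stationary}

The AR(p) characteristic polynomial is P(z) = 1 + 0.414z + 0.562z^2.
Stationarity requires all roots to lie outside the unit circle, i.e. |z| > 1 for every root.
Set 1 + (0.414) z + (0.562) z^2 = 0, i.e. a z^2 + b z + c = 0 with a = 0.562, b = 0.414, c = 1.
Discriminant D = b^2 - 4ac = (0.414)^2 - 4*(0.562)*1 = 0.171396 - (2.248) = -2.076604.
D < 0, so the roots are the complex-conjugate pair z = (-b +/- i sqrt(-D)) / (2a) = -0.3683 +/- 1.2821i.
For a conjugate pair |z|^2 = z * conj(z) = (product of roots) = c/a = 1/(0.562) = 1.779359, so |z| = sqrt(1.779359) = 1.3339 for both roots.
Moduli of all roots: 1.3339, 1.3339.
All moduli strictly greater than 1? Yes.
Verdict: Stationary.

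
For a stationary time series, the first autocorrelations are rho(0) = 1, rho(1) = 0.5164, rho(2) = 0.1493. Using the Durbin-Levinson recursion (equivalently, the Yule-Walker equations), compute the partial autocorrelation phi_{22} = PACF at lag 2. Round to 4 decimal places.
\phi_{22} = -0.1600

The PACF at lag k is phi_{kk}, the last component of the solution
to the Yule-Walker system G_k phi = r_k where
  (G_k)_{ij} = rho(|i - j|), (r_k)_i = rho(i), i,j = 1..k.
Equivalently, Durbin-Levinson gives phi_{kk} iteratively:
  phi_{11} = rho(1)
  phi_{kk} = [rho(k) - sum_{j=1..k-1} phi_{k-1,j} rho(k-j)]
            / [1 - sum_{j=1..k-1} phi_{k-1,j} rho(j)],
  phi_{k,j} = phi_{k-1,j} - phi_{kk} phi_{k-1,k-j},  j = 1..k-1.
Step k = 1:
  phi_11 = rho(1) = 0.5164.
Step k = 2:
  phi_22 = [rho(2) - phi_11 rho(1)] / [1 - phi_11 rho(1)] = [0.1493 - (0.5164)(0.5164)] / [1 - (0.5164)(0.5164)]
         = -0.11736896 / 0.73333104 = -0.16.
Therefore phi_{22} = -0.1600.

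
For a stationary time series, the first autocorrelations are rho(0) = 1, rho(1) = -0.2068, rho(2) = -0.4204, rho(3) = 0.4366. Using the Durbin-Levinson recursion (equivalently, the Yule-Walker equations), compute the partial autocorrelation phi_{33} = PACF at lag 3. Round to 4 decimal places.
\phi_{33} = 0.2831

The PACF at lag k is phi_{kk}, the last component of the solution
to the Yule-Walker system G_k phi = r_k where
  (G_k)_{ij} = rho(|i - j|), (r_k)_i = rho(i), i,j = 1..k.
Equivalently, Durbin-Levinson gives phi_{kk} iteratively:
  phi_{11} = rho(1)
  phi_{kk} = [rho(k) - sum_{j=1..k-1} phi_{k-1,j} rho(k-j)]
            / [1 - sum_{j=1..k-1} phi_{k-1,j} rho(j)],
  phi_{k,j} = phi_{k-1,j} - phi_{kk} phi_{k-1,k-j},  j = 1..k-1.
Step k = 1:
  phi_11 = rho(1) = -0.2068.
Step k = 2:
  phi_22 = [rho(2) - phi_11 rho(1)] / [1 - phi_11 rho(1)] = [-0.4204 - (-0.2068)(-0.2068)] / [1 - (-0.2068)(-0.2068)]
         = -0.46316624 / 0.95723376 = -0.483859.
  Update: phi_21 = phi_11 - phi_22 phi_11 = -0.2068 - (-0.483859)(-0.2068) = -0.306862.
Step k = 3:
  phi_33 = [rho(3) - phi_21 rho(2) - phi_22 rho(1)] / [1 - phi_21 rho(1) - phi_22 rho(2)]
    numerator   = 0.4366 - (-0.306862)(-0.4204) - (-0.483859)(-0.2068) = 0.20753314
    denominator = 1 - (-0.306862)(-0.2068) - (-0.483859)(-0.4204) = 0.73312657
  phi_33 = 0.20753314 / 0.73312657 = 0.2831.
Therefore phi_{33} = 0.2831.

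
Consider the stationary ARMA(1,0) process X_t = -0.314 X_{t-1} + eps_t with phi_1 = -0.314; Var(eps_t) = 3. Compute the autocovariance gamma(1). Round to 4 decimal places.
\gamma(1) = -1.0450

Multiply the model equation by X_{t-k} and take expectations. With theta_0 = psi_0 = 1 and psi_j the MA(infinity) weights, this gives
  gamma(k) - sum_i phi_i gamma(k-i) = c_k,
  c_k = sigma^2 * sum_{j=k..q} theta_j psi_{j-k}   (c_k = 0 for k > q),
using gamma(-m) = gamma(m).
Pure AR (q = 0): c_0 = sigma^2 = 3, c_k = 0 for k >= 1.
Equations for k = 0 and k = 1 (AR order 1):
  gamma(0) = phi_1 gamma(1) + c_0
  gamma(1) = phi_1 gamma(0) + c_1
Substituting the second into the first: gamma(0) (1 - phi_1^2) = c_0 + phi_1 c_1, so
  gamma(0) = c_0 / (1 - phi_1^2) = 3 / (1 - (-0.314)^2) = 3 / 0.901404 = 3.328141.
  gamma(1) = phi_1 gamma(0) = (-0.314)(3.328141) = -1.045036.
Therefore gamma(1) = -1.0450 (to 4 decimal places).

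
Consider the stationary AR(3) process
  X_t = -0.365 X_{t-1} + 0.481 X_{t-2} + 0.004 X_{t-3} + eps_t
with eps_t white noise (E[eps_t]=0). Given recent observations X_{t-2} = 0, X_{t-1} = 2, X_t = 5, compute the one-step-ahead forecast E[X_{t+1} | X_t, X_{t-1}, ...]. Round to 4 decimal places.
E[X_{t+1} \mid \mathcal F_t] = -0.8630

For an AR(p) model X_t = c + sum_i phi_i X_{t-i} + eps_t, the
one-step-ahead conditional mean is
  E[X_{t+1} | X_t, ...] = c + sum_i phi_i X_{t+1-i}.
Substitute known values:
  E[X_{t+1} | ...] = (-0.365) * (5) + (0.481) * (2) + (0.004) * (0)
                   = -0.8630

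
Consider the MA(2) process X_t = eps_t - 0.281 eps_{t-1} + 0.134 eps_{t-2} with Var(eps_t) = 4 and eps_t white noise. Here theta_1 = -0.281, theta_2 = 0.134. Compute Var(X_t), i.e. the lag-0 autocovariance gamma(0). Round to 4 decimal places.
\gamma(0) = 4.3877

For an MA(q) process X_t = eps_t + sum_i theta_i eps_{t-i} with
Var(eps_t) = sigma^2, the variance is
  gamma(0) = sigma^2 * (1 + sum_i theta_i^2).
  sum_i theta_i^2 = (-0.281)^2 + (0.134)^2 = 0.078961 + 0.017956 = 0.096917.
  gamma(0) = 4 * (1 + 0.096917) = 4 * 1.096917 = 4.387668, which rounds to 4.3877.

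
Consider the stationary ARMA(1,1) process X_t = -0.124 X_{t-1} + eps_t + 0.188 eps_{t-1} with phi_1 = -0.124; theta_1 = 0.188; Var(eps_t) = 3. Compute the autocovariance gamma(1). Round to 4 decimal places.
\gamma(1) = 0.1905

Multiply the model equation by X_{t-k} and take expectations. With theta_0 = psi_0 = 1 and psi_j the MA(infinity) weights, this gives
  gamma(k) - sum_i phi_i gamma(k-i) = c_k,
  c_k = sigma^2 * sum_{j=k..q} theta_j psi_{j-k}   (c_k = 0 for k > q),
using gamma(-m) = gamma(m).
psi-weights needed (psi_j = theta_j + sum_i phi_i psi_{j-i}):
  psi_1 = theta_1 + phi_1 = 0.188 + (-0.124) = 0.064
Right-hand sides:
  c_0 = sigma^2 (1 + theta_1 psi_1) = 3 * (1 + (0.188)(0.064)) = 3 * 1.012032 = 3.036096
  c_1 = sigma^2 theta_1 = 3 * (0.188) = 0.564
  c_2 = 0
Equations for k = 0 and k = 1 (AR order 1):
  gamma(0) = phi_1 gamma(1) + c_0
  gamma(1) = phi_1 gamma(0) + c_1
Substituting the second into the first: gamma(0) (1 - phi_1^2) = c_0 + phi_1 c_1, so
  gamma(0) = (c_0 + phi_1 c_1) / (1 - phi_1^2) = (3.036096 + (-0.124)(0.564)) / (1 - (-0.124)^2) = 2.96616 / 0.984624 = 3.01248.
  gamma(1) = phi_1 gamma(0) + c_1 = (-0.124)(3.01248) + (0.564) = 0.190452.
Therefore gamma(1) = 0.1905 (to 4 decimal places).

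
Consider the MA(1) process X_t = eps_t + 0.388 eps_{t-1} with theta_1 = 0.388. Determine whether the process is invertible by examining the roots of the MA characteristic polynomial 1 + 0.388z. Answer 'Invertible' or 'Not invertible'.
\text{Invertible}

The MA(q) characteristic polynomial is P(z) = 1 + 0.388z.
Invertibility requires all roots to lie outside the unit circle, i.e. |z| > 1 for every root.
This is linear in z: 1 + (0.388) z = 0  =>  z = -1/(0.388) = -2.57732,  |z| = 2.57732.
Moduli of all roots: 2.5773.
All moduli strictly greater than 1? Yes.
Verdict: Invertible.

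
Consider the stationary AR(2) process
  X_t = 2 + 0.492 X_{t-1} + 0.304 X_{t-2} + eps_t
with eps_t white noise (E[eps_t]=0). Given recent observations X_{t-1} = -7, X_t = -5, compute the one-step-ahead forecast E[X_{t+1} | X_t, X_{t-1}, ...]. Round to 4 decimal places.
E[X_{t+1} \mid \mathcal F_t] = -2.5880

For an AR(p) model X_t = c + sum_i phi_i X_{t-i} + eps_t, the
one-step-ahead conditional mean is
  E[X_{t+1} | X_t, ...] = c + sum_i phi_i X_{t+1-i}.
Substitute known values:
  E[X_{t+1} | ...] = 2 + (0.492) * (-5) + (0.304) * (-7)
                   = -2.5880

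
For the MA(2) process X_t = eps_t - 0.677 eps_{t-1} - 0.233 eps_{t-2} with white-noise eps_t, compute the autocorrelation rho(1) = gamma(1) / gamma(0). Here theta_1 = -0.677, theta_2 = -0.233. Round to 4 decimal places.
\rho(1) = -0.3433

For an MA(q) process with theta_0 = 1, the autocovariance is
  gamma(k) = sigma^2 * sum_{i=0..q-k} theta_i * theta_{i+k},
and rho(k) = gamma(k) / gamma(0). Sigma^2 cancels.
  numerator   = (1)*(-0.677) + (-0.677)*(-0.233) = -0.519259.
  denominator = (1)^2 + (-0.677)^2 + (-0.233)^2 = 1.512618.
  rho(1) = -0.519259 / 1.512618 = -0.3433.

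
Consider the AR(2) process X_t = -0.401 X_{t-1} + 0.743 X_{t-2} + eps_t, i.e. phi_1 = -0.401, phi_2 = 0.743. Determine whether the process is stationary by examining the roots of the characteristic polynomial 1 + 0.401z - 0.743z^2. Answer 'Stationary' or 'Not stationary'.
\text{Not stationary}

The AR(p) characteristic polynomial is P(z) = 1 + 0.401z - 0.743z^2.
Stationarity requires all roots to lie outside the unit circle, i.e. |z| > 1 for every root.
Set 1 + (0.401) z + (-0.743) z^2 = 0, i.e. a z^2 + b z + c = 0 with a = -0.743, b = 0.401, c = 1.
Discriminant D = b^2 - 4ac = (0.401)^2 - 4*(-0.743)*1 = 0.160801 - (-2.972) = 3.132801.
D >= 0, so the roots are real: z = (-b +/- sqrt(D)) / (2a) = (-0.401 +/- 1.769972) / (-1.486).
  z_1 = (-0.401 + 1.769972) / (-1.486) = -0.9212,   |z_1| = 0.9212.
  z_2 = (-0.401 - 1.769972) / (-1.486) = 1.461,   |z_2| = 1.461.
Moduli of all roots: 0.9212, 1.4610.
All moduli strictly greater than 1? No.
Verdict: Not stationary.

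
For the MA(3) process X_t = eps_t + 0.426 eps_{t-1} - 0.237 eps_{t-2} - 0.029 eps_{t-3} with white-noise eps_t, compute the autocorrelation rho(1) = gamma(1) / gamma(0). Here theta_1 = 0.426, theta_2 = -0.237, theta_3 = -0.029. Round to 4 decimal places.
\rho(1) = 0.2680

For an MA(q) process with theta_0 = 1, the autocovariance is
  gamma(k) = sigma^2 * sum_{i=0..q-k} theta_i * theta_{i+k},
and rho(k) = gamma(k) / gamma(0). Sigma^2 cancels.
  numerator   = (1)*(0.426) + (0.426)*(-0.237) + (-0.237)*(-0.029) = 0.331911.
  denominator = (1)^2 + (0.426)^2 + (-0.237)^2 + (-0.029)^2 = 1.238486.
  rho(1) = 0.331911 / 1.238486 = 0.2680.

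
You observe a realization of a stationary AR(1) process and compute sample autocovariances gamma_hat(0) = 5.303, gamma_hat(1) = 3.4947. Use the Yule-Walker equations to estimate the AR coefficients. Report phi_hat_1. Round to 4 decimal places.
\hat\phi_{1} = 0.6590

The Yule-Walker equations for an AR(p) process read, in matrix form,
  Gamma_p phi = r_p,   with   (Gamma_p)_{ij} = gamma(|i - j|),
                       (r_p)_i = gamma(i),   i,j = 1..p.
Substitute the sample gammas (Toeplitz matrix and right-hand side of size 1):
  Gamma_p = [[5.303]]
  r_p     = [3.4947]
With p = 1 this is the single equation gamma(0) phi_1 = gamma(1):
  phi_hat_1 = gamma(1) / gamma(0) = 3.4947 / 5.303 = 0.6590.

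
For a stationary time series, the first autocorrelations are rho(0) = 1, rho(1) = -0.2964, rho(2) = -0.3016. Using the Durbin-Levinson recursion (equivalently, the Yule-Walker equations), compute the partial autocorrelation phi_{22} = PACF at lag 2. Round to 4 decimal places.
\phi_{22} = -0.4270

The PACF at lag k is phi_{kk}, the last component of the solution
to the Yule-Walker system G_k phi = r_k where
  (G_k)_{ij} = rho(|i - j|), (r_k)_i = rho(i), i,j = 1..k.
Equivalently, Durbin-Levinson gives phi_{kk} iteratively:
  phi_{11} = rho(1)
  phi_{kk} = [rho(k) - sum_{j=1..k-1} phi_{k-1,j} rho(k-j)]
            / [1 - sum_{j=1..k-1} phi_{k-1,j} rho(j)],
  phi_{k,j} = phi_{k-1,j} - phi_{kk} phi_{k-1,k-j},  j = 1..k-1.
Step k = 1:
  phi_11 = rho(1) = -0.2964.
Step k = 2:
  phi_22 = [rho(2) - phi_11 rho(1)] / [1 - phi_11 rho(1)] = [-0.3016 - (-0.2964)(-0.2964)] / [1 - (-0.2964)(-0.2964)]
         = -0.38945296 / 0.91214704 = -0.427.
Therefore phi_{22} = -0.4270.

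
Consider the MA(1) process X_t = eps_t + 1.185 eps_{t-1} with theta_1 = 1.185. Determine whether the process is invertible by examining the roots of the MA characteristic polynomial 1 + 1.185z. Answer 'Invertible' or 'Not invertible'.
\text{Not invertible}

The MA(q) characteristic polynomial is P(z) = 1 + 1.185z.
Invertibility requires all roots to lie outside the unit circle, i.e. |z| > 1 for every root.
This is linear in z: 1 + (1.185) z = 0  =>  z = -1/(1.185) = -0.843882,  |z| = 0.843882.
Moduli of all roots: 0.8439.
All moduli strictly greater than 1? No.
Verdict: Not invertible.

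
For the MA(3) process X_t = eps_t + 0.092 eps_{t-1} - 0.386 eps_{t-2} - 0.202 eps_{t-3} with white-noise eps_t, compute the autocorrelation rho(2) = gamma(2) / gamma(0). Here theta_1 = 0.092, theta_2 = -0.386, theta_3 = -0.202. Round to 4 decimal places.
\rho(2) = -0.3376

For an MA(q) process with theta_0 = 1, the autocovariance is
  gamma(k) = sigma^2 * sum_{i=0..q-k} theta_i * theta_{i+k},
and rho(k) = gamma(k) / gamma(0). Sigma^2 cancels.
  numerator   = (1)*(-0.386) + (0.092)*(-0.202) = -0.404584.
  denominator = (1)^2 + (0.092)^2 + (-0.386)^2 + (-0.202)^2 = 1.198264.
  rho(2) = -0.404584 / 1.198264 = -0.3376.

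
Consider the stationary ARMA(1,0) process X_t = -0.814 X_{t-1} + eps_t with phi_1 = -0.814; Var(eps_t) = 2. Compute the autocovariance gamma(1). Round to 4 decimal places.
\gamma(1) = -4.8251

Multiply the model equation by X_{t-k} and take expectations. With theta_0 = psi_0 = 1 and psi_j the MA(infinity) weights, this gives
  gamma(k) - sum_i phi_i gamma(k-i) = c_k,
  c_k = sigma^2 * sum_{j=k..q} theta_j psi_{j-k}   (c_k = 0 for k > q),
using gamma(-m) = gamma(m).
Pure AR (q = 0): c_0 = sigma^2 = 2, c_k = 0 for k >= 1.
Equations for k = 0 and k = 1 (AR order 1):
  gamma(0) = phi_1 gamma(1) + c_0
  gamma(1) = phi_1 gamma(0) + c_1
Substituting the second into the first: gamma(0) (1 - phi_1^2) = c_0 + phi_1 c_1, so
  gamma(0) = c_0 / (1 - phi_1^2) = 2 / (1 - (-0.814)^2) = 2 / 0.337404 = 5.927612.
  gamma(1) = phi_1 gamma(0) = (-0.814)(5.927612) = -4.825076.
Therefore gamma(1) = -4.8251 (to 4 decimal places).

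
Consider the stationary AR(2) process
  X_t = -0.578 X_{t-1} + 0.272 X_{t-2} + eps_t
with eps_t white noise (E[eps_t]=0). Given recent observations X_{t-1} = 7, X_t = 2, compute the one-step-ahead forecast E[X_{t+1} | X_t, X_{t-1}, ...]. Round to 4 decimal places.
E[X_{t+1} \mid \mathcal F_t] = 0.7480

For an AR(p) model X_t = c + sum_i phi_i X_{t-i} + eps_t, the
one-step-ahead conditional mean is
  E[X_{t+1} | X_t, ...] = c + sum_i phi_i X_{t+1-i}.
Substitute known values:
  E[X_{t+1} | ...] = (-0.578) * (2) + (0.272) * (7)
                   = 0.7480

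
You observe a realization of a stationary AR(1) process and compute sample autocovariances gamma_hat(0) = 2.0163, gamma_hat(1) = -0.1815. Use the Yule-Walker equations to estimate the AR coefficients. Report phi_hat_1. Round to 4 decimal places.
\hat\phi_{1} = -0.0900

The Yule-Walker equations for an AR(p) process read, in matrix form,
  Gamma_p phi = r_p,   with   (Gamma_p)_{ij} = gamma(|i - j|),
                       (r_p)_i = gamma(i),   i,j = 1..p.
Substitute the sample gammas (Toeplitz matrix and right-hand side of size 1):
  Gamma_p = [[2.0163]]
  r_p     = [-0.1815]
With p = 1 this is the single equation gamma(0) phi_1 = gamma(1):
  phi_hat_1 = gamma(1) / gamma(0) = -0.1815 / 2.0163 = -0.0900.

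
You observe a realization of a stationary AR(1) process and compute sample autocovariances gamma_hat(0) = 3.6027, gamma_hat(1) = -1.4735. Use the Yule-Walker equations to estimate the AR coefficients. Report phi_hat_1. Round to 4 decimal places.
\hat\phi_{1} = -0.4090

The Yule-Walker equations for an AR(p) process read, in matrix form,
  Gamma_p phi = r_p,   with   (Gamma_p)_{ij} = gamma(|i - j|),
                       (r_p)_i = gamma(i),   i,j = 1..p.
Substitute the sample gammas (Toeplitz matrix and right-hand side of size 1):
  Gamma_p = [[3.6027]]
  r_p     = [-1.4735]
With p = 1 this is the single equation gamma(0) phi_1 = gamma(1):
  phi_hat_1 = gamma(1) / gamma(0) = -1.4735 / 3.6027 = -0.4090.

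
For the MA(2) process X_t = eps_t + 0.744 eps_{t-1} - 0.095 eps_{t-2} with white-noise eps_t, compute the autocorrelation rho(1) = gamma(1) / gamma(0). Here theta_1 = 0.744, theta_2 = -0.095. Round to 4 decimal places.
\rho(1) = 0.4309

For an MA(q) process with theta_0 = 1, the autocovariance is
  gamma(k) = sigma^2 * sum_{i=0..q-k} theta_i * theta_{i+k},
and rho(k) = gamma(k) / gamma(0). Sigma^2 cancels.
  numerator   = (1)*(0.744) + (0.744)*(-0.095) = 0.67332.
  denominator = (1)^2 + (0.744)^2 + (-0.095)^2 = 1.562561.
  rho(1) = 0.67332 / 1.562561 = 0.4309.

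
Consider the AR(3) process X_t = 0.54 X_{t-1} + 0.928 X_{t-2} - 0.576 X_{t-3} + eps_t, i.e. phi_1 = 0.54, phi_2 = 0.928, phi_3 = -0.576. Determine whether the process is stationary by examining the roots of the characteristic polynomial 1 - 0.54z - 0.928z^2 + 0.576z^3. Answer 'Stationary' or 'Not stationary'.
\text{Stationary}

The AR(p) characteristic polynomial is P(z) = 1 - 0.54z - 0.928z^2 + 0.576z^3.
Stationarity requires all roots to lie outside the unit circle, i.e. |z| > 1 for every root.
Degree 3: look for a simple real root z0 first, then factor out (1 - z/z0) and solve the remaining quadratic.
Testing z0 = 1.25: P(1.25) = 1 + (-0.54)(1.25) + (-0.928)(1.25)^2 + (0.576)(1.25)^3
  = 1 + (-0.675) + (-1.45) + (1.125) = 0.  So z_0 = 1.25 is a root, |z_0| = 1.25.
Divide out the factor (1 - 0.8 z) = (1 - z/z0) (since 1/z0 = 0.8):
  P(z) = (1 - 0.8 z)(1 + (0.26) z + (-0.72) z^2)
  [check: z-coef 0.26 - (0.8) = -0.54; z^2-coef -0.72 - (0.8)(0.26) = -0.928; z^3-coef -(0.8)(-0.72) = 0.576.]
Remaining roots from the quadratic factor 1 + (0.26) z + (-0.72) z^2:
  Set 1 + (0.26) z + (-0.72) z^2 = 0, i.e. a z^2 + b z + c = 0 with a = -0.72, b = 0.26, c = 1.
  Discriminant D = b^2 - 4ac = (0.26)^2 - 4*(-0.72)*1 = 0.0676 - (-2.88) = 2.9476.
  D >= 0, so the roots are real: z = (-b +/- sqrt(D)) / (2a) = (-0.26 +/- 1.716858) / (-1.44).
    z_1 = (-0.26 + 1.716858) / (-1.44) = -1.0117,   |z_1| = 1.0117.
    z_2 = (-0.26 - 1.716858) / (-1.44) = 1.3728,   |z_2| = 1.3728.
Moduli of all roots: 1.2500, 1.0117, 1.3728.
All moduli strictly greater than 1? Yes.
Verdict: Stationary.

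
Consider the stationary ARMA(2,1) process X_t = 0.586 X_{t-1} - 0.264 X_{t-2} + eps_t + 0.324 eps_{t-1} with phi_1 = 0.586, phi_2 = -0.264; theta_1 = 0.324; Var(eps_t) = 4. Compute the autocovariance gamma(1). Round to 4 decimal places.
\gamma(1) = 4.5937

Multiply the model equation by X_{t-k} and take expectations. With theta_0 = psi_0 = 1 and psi_j the MA(infinity) weights, this gives
  gamma(k) - sum_i phi_i gamma(k-i) = c_k,
  c_k = sigma^2 * sum_{j=k..q} theta_j psi_{j-k}   (c_k = 0 for k > q),
using gamma(-m) = gamma(m).
psi-weights needed (psi_j = theta_j + sum_i phi_i psi_{j-i}):
  psi_1 = theta_1 + phi_1 = 0.324 + (0.586) = 0.91
Right-hand sides:
  c_0 = sigma^2 (1 + theta_1 psi_1) = 4 * (1 + (0.324)(0.91)) = 4 * 1.29484 = 5.17936
  c_1 = sigma^2 theta_1 = 4 * (0.324) = 1.296
  c_2 = 0
Equations for k = 0, 1, 2 (AR order 2, c_2 = 0):
  (E0) gamma(0) = phi_1 gamma(1) + phi_2 gamma(2) + c_0
  (E1) gamma(1) = phi_1 gamma(0) + phi_2 gamma(1) + c_1
  (E2) gamma(2) = phi_1 gamma(1) + phi_2 gamma(0)
From (E1): gamma(1) = A gamma(0) + B with
  A = phi_1 / (1 - phi_2) = 0.586 / 1.264 = 0.463608,   B = c_1 / (1 - phi_2) = 1.296 / 1.264 = 1.025316.
Insert (E2) into (E0): gamma(0) (1 - phi_2^2) = phi_1 (1 + phi_2) gamma(1) + c_0.
  phi_1 (1 + phi_2) = (0.586)(0.736) = 0.431296,   1 - phi_2^2 = 0.930304.
Replace gamma(1) by A gamma(0) + B and collect gamma(0):
  gamma(0) [0.930304 - (0.431296)(0.463608)] = (0.431296)(1.025316) + 5.17936
  gamma(0) * 0.730352 = 5.621575
  gamma(0) = 5.621575 / 0.730352 = 7.697077.
  gamma(1) = A gamma(0) + B = (0.463608)(7.697077) + (1.025316) = 4.59374.
Therefore gamma(1) = 4.5937 (to 4 decimal places).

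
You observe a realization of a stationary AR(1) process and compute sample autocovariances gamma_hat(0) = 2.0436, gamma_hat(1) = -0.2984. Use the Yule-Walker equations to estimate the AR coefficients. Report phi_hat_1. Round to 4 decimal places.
\hat\phi_{1} = -0.1460

The Yule-Walker equations for an AR(p) process read, in matrix form,
  Gamma_p phi = r_p,   with   (Gamma_p)_{ij} = gamma(|i - j|),
                       (r_p)_i = gamma(i),   i,j = 1..p.
Substitute the sample gammas (Toeplitz matrix and right-hand side of size 1):
  Gamma_p = [[2.0436]]
  r_p     = [-0.2984]
With p = 1 this is the single equation gamma(0) phi_1 = gamma(1):
  phi_hat_1 = gamma(1) / gamma(0) = -0.2984 / 2.0436 = -0.1460.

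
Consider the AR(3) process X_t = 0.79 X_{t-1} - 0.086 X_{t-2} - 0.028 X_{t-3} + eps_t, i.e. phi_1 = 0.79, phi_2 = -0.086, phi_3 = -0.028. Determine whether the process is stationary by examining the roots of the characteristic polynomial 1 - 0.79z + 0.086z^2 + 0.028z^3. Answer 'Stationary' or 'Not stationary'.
\text{Stationary}

The AR(p) characteristic polynomial is P(z) = 1 - 0.79z + 0.086z^2 + 0.028z^3.
Stationarity requires all roots to lie outside the unit circle, i.e. |z| > 1 for every root.
Degree 3: look for a simple real root z0 first, then factor out (1 - z/z0) and solve the remaining quadratic.
Testing z0 = 2.5: P(2.5) = 1 + (-0.79)(2.5) + (0.086)(2.5)^2 + (0.028)(2.5)^3
  = 1 + (-1.975) + (0.5375) + (0.4375) = 0.  So z_0 = 2.5 is a root, |z_0| = 2.5.
Divide out the factor (1 - 0.4 z) = (1 - z/z0) (since 1/z0 = 0.4):
  P(z) = (1 - 0.4 z)(1 + (-0.39) z + (-0.07) z^2)
  [check: z-coef -0.39 - (0.4) = -0.79; z^2-coef -0.07 - (0.4)(-0.39) = 0.086; z^3-coef -(0.4)(-0.07) = 0.028.]
Remaining roots from the quadratic factor 1 + (-0.39) z + (-0.07) z^2:
  Set 1 + (-0.39) z + (-0.07) z^2 = 0, i.e. a z^2 + b z + c = 0 with a = -0.07, b = -0.39, c = 1.
  Discriminant D = b^2 - 4ac = (-0.39)^2 - 4*(-0.07)*1 = 0.1521 - (-0.28) = 0.4321.
  D >= 0, so the roots are real: z = (-b +/- sqrt(D)) / (2a) = (0.39 +/- 0.657343) / (-0.14).
    z_1 = (0.39 + 0.657343) / (-0.14) = -7.481,   |z_1| = 7.481.
    z_2 = (0.39 - 0.657343) / (-0.14) = 1.9096,   |z_2| = 1.9096.
Moduli of all roots: 2.5000, 7.4810, 1.9096.
All moduli strictly greater than 1? Yes.
Verdict: Stationary.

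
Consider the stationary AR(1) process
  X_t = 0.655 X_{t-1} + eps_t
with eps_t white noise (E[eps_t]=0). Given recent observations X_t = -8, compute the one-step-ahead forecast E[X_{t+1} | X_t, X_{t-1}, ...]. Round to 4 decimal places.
E[X_{t+1} \mid \mathcal F_t] = -5.2400

For an AR(p) model X_t = c + sum_i phi_i X_{t-i} + eps_t, the
one-step-ahead conditional mean is
  E[X_{t+1} | X_t, ...] = c + sum_i phi_i X_{t+1-i}.
Substitute known values:
  E[X_{t+1} | ...] = (0.655) * (-8)
                   = -5.2400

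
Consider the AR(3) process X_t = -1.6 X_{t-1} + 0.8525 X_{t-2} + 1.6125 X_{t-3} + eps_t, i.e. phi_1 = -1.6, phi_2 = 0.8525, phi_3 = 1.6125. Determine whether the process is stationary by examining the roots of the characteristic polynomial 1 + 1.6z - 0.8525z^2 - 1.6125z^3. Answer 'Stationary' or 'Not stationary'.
\text{Not stationary}

The AR(p) characteristic polynomial is P(z) = 1 + 1.6z - 0.8525z^2 - 1.6125z^3.
Stationarity requires all roots to lie outside the unit circle, i.e. |z| > 1 for every root.
Degree 3: look for a simple real root z0 first, then factor out (1 - z/z0) and solve the remaining quadratic.
Testing z0 = -0.8: P(-0.8) = 1 + (1.6)(-0.8) + (-0.8525)(-0.8)^2 + (-1.6125)(-0.8)^3
  = 1 + (-1.28) + (-0.5456) + (0.8256) = 0.  So z_0 = -0.8 is a root, |z_0| = 0.8.
Divide out the factor (1 + 1.25 z) = (1 - z/z0) (since 1/z0 = -1.25):
  P(z) = (1 + 1.25 z)(1 + (0.35) z + (-1.29) z^2)
  [check: z-coef 0.35 - (-1.25) = 1.6; z^2-coef -1.29 - (-1.25)(0.35) = -0.8525; z^3-coef -(-1.25)(-1.29) = -1.6125.]
Remaining roots from the quadratic factor 1 + (0.35) z + (-1.29) z^2:
  Set 1 + (0.35) z + (-1.29) z^2 = 0, i.e. a z^2 + b z + c = 0 with a = -1.29, b = 0.35, c = 1.
  Discriminant D = b^2 - 4ac = (0.35)^2 - 4*(-1.29)*1 = 0.1225 - (-5.16) = 5.2825.
  D >= 0, so the roots are real: z = (-b +/- sqrt(D)) / (2a) = (-0.35 +/- 2.298369) / (-2.58).
    z_1 = (-0.35 + 2.298369) / (-2.58) = -0.7552,   |z_1| = 0.7552.
    z_2 = (-0.35 - 2.298369) / (-2.58) = 1.0265,   |z_2| = 1.0265.
Moduli of all roots: 0.8000, 0.7552, 1.0265.
All moduli strictly greater than 1? No.
Verdict: Not stationary.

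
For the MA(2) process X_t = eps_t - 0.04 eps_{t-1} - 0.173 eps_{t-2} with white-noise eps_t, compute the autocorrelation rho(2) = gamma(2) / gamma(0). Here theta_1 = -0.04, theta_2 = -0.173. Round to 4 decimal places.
\rho(2) = -0.1677

For an MA(q) process with theta_0 = 1, the autocovariance is
  gamma(k) = sigma^2 * sum_{i=0..q-k} theta_i * theta_{i+k},
and rho(k) = gamma(k) / gamma(0). Sigma^2 cancels.
  numerator   = (1)*(-0.173) = -0.173.
  denominator = (1)^2 + (-0.04)^2 + (-0.173)^2 = 1.031529.
  rho(2) = -0.173 / 1.031529 = -0.1677.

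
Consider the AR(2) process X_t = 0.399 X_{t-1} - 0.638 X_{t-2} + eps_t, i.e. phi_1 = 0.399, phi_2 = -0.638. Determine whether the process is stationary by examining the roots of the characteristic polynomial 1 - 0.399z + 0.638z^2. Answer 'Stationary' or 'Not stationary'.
\text{Stationary}

The AR(p) characteristic polynomial is P(z) = 1 - 0.399z + 0.638z^2.
Stationarity requires all roots to lie outside the unit circle, i.e. |z| > 1 for every root.
Set 1 + (-0.399) z + (0.638) z^2 = 0, i.e. a z^2 + b z + c = 0 with a = 0.638, b = -0.399, c = 1.
Discriminant D = b^2 - 4ac = (-0.399)^2 - 4*(0.638)*1 = 0.159201 - (2.552) = -2.392799.
D < 0, so the roots are the complex-conjugate pair z = (-b +/- i sqrt(-D)) / (2a) = 0.3127 +/- 1.2123i.
For a conjugate pair |z|^2 = z * conj(z) = (product of roots) = c/a = 1/(0.638) = 1.567398, so |z| = sqrt(1.567398) = 1.252 for both roots.
Moduli of all roots: 1.2520, 1.2520.
All moduli strictly greater than 1? Yes.
Verdict: Stationary.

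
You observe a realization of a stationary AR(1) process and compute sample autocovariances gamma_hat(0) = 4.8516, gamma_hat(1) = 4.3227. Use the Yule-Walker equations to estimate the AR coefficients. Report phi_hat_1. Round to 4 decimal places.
\hat\phi_{1} = 0.8910

The Yule-Walker equations for an AR(p) process read, in matrix form,
  Gamma_p phi = r_p,   with   (Gamma_p)_{ij} = gamma(|i - j|),
                       (r_p)_i = gamma(i),   i,j = 1..p.
Substitute the sample gammas (Toeplitz matrix and right-hand side of size 1):
  Gamma_p = [[4.8516]]
  r_p     = [4.3227]
With p = 1 this is the single equation gamma(0) phi_1 = gamma(1):
  phi_hat_1 = gamma(1) / gamma(0) = 4.3227 / 4.8516 = 0.8910.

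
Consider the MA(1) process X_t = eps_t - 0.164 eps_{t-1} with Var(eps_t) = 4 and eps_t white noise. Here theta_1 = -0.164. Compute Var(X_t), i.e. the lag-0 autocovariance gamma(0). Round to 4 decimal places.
\gamma(0) = 4.1076

For an MA(q) process X_t = eps_t + sum_i theta_i eps_{t-i} with
Var(eps_t) = sigma^2, the variance is
  gamma(0) = sigma^2 * (1 + sum_i theta_i^2).
  sum_i theta_i^2 = (-0.164)^2 = 0.026896.
  gamma(0) = 4 * (1 + 0.026896) = 4 * 1.026896 = 4.107584, which rounds to 4.1076.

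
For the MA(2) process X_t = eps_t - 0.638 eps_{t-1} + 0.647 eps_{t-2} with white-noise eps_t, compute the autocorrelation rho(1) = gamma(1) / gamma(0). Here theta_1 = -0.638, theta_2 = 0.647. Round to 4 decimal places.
\rho(1) = -0.5756

For an MA(q) process with theta_0 = 1, the autocovariance is
  gamma(k) = sigma^2 * sum_{i=0..q-k} theta_i * theta_{i+k},
and rho(k) = gamma(k) / gamma(0). Sigma^2 cancels.
  numerator   = (1)*(-0.638) + (-0.638)*(0.647) = -1.050786.
  denominator = (1)^2 + (-0.638)^2 + (0.647)^2 = 1.825653.
  rho(1) = -1.050786 / 1.825653 = -0.5756.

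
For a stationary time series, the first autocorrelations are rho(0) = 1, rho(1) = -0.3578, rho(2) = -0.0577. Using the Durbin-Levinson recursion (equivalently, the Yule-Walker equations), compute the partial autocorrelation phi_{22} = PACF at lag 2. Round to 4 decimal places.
\phi_{22} = -0.2130

The PACF at lag k is phi_{kk}, the last component of the solution
to the Yule-Walker system G_k phi = r_k where
  (G_k)_{ij} = rho(|i - j|), (r_k)_i = rho(i), i,j = 1..k.
Equivalently, Durbin-Levinson gives phi_{kk} iteratively:
  phi_{11} = rho(1)
  phi_{kk} = [rho(k) - sum_{j=1..k-1} phi_{k-1,j} rho(k-j)]
            / [1 - sum_{j=1..k-1} phi_{k-1,j} rho(j)],
  phi_{k,j} = phi_{k-1,j} - phi_{kk} phi_{k-1,k-j},  j = 1..k-1.
Step k = 1:
  phi_11 = rho(1) = -0.3578.
Step k = 2:
  phi_22 = [rho(2) - phi_11 rho(1)] / [1 - phi_11 rho(1)] = [-0.0577 - (-0.3578)(-0.3578)] / [1 - (-0.3578)(-0.3578)]
         = -0.18572084 / 0.87197916 = -0.213.
Therefore phi_{22} = -0.2130.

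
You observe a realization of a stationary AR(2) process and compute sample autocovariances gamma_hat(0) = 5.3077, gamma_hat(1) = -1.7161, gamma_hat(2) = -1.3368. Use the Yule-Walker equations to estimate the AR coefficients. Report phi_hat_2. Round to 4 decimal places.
\hat\phi_{2} = -0.3980

The Yule-Walker equations for an AR(p) process read, in matrix form,
  Gamma_p phi = r_p,   with   (Gamma_p)_{ij} = gamma(|i - j|),
                       (r_p)_i = gamma(i),   i,j = 1..p.
Substitute the sample gammas (Toeplitz matrix and right-hand side of size 2):
  Gamma_p = [[5.3077, -1.7161], [-1.7161, 5.3077]]
  r_p     = [-1.7161, -1.3368]
Written out:
  5.3077 phi_1 - 1.7161 phi_2 = -1.7161
  -1.7161 phi_1 + 5.3077 phi_2 = -1.3368
Solve by Cramer's rule:
  det = gamma(0)^2 - gamma(1)^2 = (5.3077)^2 - (-1.7161)^2 = 28.17167929 - 2.94499921 = 25.22668008
  phi_hat_1 = [gamma(1) gamma(0) - gamma(1) gamma(2)] / det = [(-1.7161)(5.3077) - (-1.7161)(-1.3368)] / 25.22668008 = -11.40262645 / 25.22668008 = -0.452
  phi_hat_2 = [gamma(0) gamma(2) - gamma(1)^2] / det = [(5.3077)(-1.3368) - (-1.7161)^2] / 25.22668008 = -10.04033257 / 25.22668008 = -0.398
So phi_hat = [-0.4520, -0.3980].
Therefore phi_hat_2 = -0.3980.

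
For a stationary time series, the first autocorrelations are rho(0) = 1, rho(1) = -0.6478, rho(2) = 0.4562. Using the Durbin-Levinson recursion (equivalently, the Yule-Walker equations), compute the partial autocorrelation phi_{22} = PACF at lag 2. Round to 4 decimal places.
\phi_{22} = 0.0630

The PACF at lag k is phi_{kk}, the last component of the solution
to the Yule-Walker system G_k phi = r_k where
  (G_k)_{ij} = rho(|i - j|), (r_k)_i = rho(i), i,j = 1..k.
Equivalently, Durbin-Levinson gives phi_{kk} iteratively:
  phi_{11} = rho(1)
  phi_{kk} = [rho(k) - sum_{j=1..k-1} phi_{k-1,j} rho(k-j)]
            / [1 - sum_{j=1..k-1} phi_{k-1,j} rho(j)],
  phi_{k,j} = phi_{k-1,j} - phi_{kk} phi_{k-1,k-j},  j = 1..k-1.
Step k = 1:
  phi_11 = rho(1) = -0.6478.
Step k = 2:
  phi_22 = [rho(2) - phi_11 rho(1)] / [1 - phi_11 rho(1)] = [0.4562 - (-0.6478)(-0.6478)] / [1 - (-0.6478)(-0.6478)]
         = 0.03655516 / 0.58035516 = 0.063.
Therefore phi_{22} = 0.0630.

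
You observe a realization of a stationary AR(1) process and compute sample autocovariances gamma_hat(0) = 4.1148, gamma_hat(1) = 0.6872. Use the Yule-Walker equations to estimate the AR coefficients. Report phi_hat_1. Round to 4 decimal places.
\hat\phi_{1} = 0.1670

The Yule-Walker equations for an AR(p) process read, in matrix form,
  Gamma_p phi = r_p,   with   (Gamma_p)_{ij} = gamma(|i - j|),
                       (r_p)_i = gamma(i),   i,j = 1..p.
Substitute the sample gammas (Toeplitz matrix and right-hand side of size 1):
  Gamma_p = [[4.1148]]
  r_p     = [0.6872]
With p = 1 this is the single equation gamma(0) phi_1 = gamma(1):
  phi_hat_1 = gamma(1) / gamma(0) = 0.6872 / 4.1148 = 0.1670.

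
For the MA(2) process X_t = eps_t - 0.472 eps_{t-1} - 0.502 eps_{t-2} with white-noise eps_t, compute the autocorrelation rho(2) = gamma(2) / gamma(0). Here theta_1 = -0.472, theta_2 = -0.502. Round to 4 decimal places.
\rho(2) = -0.3404

For an MA(q) process with theta_0 = 1, the autocovariance is
  gamma(k) = sigma^2 * sum_{i=0..q-k} theta_i * theta_{i+k},
and rho(k) = gamma(k) / gamma(0). Sigma^2 cancels.
  numerator   = (1)*(-0.502) = -0.502.
  denominator = (1)^2 + (-0.472)^2 + (-0.502)^2 = 1.474788.
  rho(2) = -0.502 / 1.474788 = -0.3404.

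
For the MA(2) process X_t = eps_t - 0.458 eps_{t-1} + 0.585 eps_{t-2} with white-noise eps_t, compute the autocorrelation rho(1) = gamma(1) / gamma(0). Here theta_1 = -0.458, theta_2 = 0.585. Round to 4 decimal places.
\rho(1) = -0.4677

For an MA(q) process with theta_0 = 1, the autocovariance is
  gamma(k) = sigma^2 * sum_{i=0..q-k} theta_i * theta_{i+k},
and rho(k) = gamma(k) / gamma(0). Sigma^2 cancels.
  numerator   = (1)*(-0.458) + (-0.458)*(0.585) = -0.72593.
  denominator = (1)^2 + (-0.458)^2 + (0.585)^2 = 1.551989.
  rho(1) = -0.72593 / 1.551989 = -0.4677.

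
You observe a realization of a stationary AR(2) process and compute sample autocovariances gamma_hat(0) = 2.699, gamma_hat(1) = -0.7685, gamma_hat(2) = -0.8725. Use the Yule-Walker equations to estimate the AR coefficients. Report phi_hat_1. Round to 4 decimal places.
\hat\phi_{1} = -0.4100

The Yule-Walker equations for an AR(p) process read, in matrix form,
  Gamma_p phi = r_p,   with   (Gamma_p)_{ij} = gamma(|i - j|),
                       (r_p)_i = gamma(i),   i,j = 1..p.
Substitute the sample gammas (Toeplitz matrix and right-hand side of size 2):
  Gamma_p = [[2.699, -0.7685], [-0.7685, 2.699]]
  r_p     = [-0.7685, -0.8725]
Written out:
  2.699 phi_1 - 0.7685 phi_2 = -0.7685
  -0.7685 phi_1 + 2.699 phi_2 = -0.8725
Solve by Cramer's rule:
  det = gamma(0)^2 - gamma(1)^2 = (2.699)^2 - (-0.7685)^2 = 7.284601 - 0.59059225 = 6.69400875
  phi_hat_1 = [gamma(1) gamma(0) - gamma(1) gamma(2)] / det = [(-0.7685)(2.699) - (-0.7685)(-0.8725)] / 6.69400875 = -2.74469775 / 6.69400875 = -0.41
  phi_hat_2 = [gamma(0) gamma(2) - gamma(1)^2] / det = [(2.699)(-0.8725) - (-0.7685)^2] / 6.69400875 = -2.94546975 / 6.69400875 = -0.44
So phi_hat = [-0.4100, -0.4400].
Therefore phi_hat_1 = -0.4100.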